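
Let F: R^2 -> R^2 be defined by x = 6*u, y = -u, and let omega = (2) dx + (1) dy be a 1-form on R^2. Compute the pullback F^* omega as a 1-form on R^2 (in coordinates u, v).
F^* omega = (11) du

Using F^*(f dg) = (f ∘ F) d(g ∘ F), substitute each coordinate x_i by F_i(u, v) in f_i, and replace dx_i by d F_i = (∂F_i/∂u) du + (∂F_i/∂v) dv.
  For the x component: f_1(F) = 2; d F_1 = (6) du + (0) dv
  For the y component: f_2(F) = 1; d F_2 = (-1) du + (0) dv
Combining and collecting du, dv coefficients:
  coeff of du: 11
  coeff of dv: 0
F^* omega = (11) du.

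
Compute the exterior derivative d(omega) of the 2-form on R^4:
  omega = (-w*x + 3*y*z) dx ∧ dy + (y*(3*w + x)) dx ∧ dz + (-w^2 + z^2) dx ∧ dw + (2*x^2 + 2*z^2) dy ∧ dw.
d(omega) = (-3*w - x + 3*y) dx ∧ dy ∧ dz + (3*x) dx ∧ dy ∧ dw + (3*y - 2*z) dx ∧ dz ∧ dw + (-4*z) dy ∧ dz ∧ dw

For a 2-form omega = sum_{i<j} g_{ij} dx_i ∧ dx_j, the exterior derivative is
  d(omega) = sum_{i<j} d(g_{ij}) ∧ dx_i ∧ dx_j = sum_{i<j, k} (∂g_{ij}/∂x_k) dx_k ∧ dx_i ∧ dx_j.
Expand each term, using dx_k ∧ dx_i ∧ dx_j = sgn(permutation) dx_{(a)} ∧ dx_{(b)} ∧ dx_{(c)} with (a < b < c) sorted:
  d(-w*x + 3*y*z) includes (∂/∂z)(-w*x + 3*y*z) dz = (3*y) dz, which multiplied by dx ∧ dy gives (3*y) dx ∧ dy ∧ dz
  d(-w*x + 3*y*z) includes (∂/∂w)(-w*x + 3*y*z) dw = (-x) dw, which multiplied by dx ∧ dy gives (-x) dx ∧ dy ∧ dw
  d(y*(3*w + x)) includes (∂/∂y)(y*(3*w + x)) dy = (3*w + x) dy, which multiplied by dx ∧ dz gives (-3*w - x) dx ∧ dy ∧ dz
  d(y*(3*w + x)) includes (∂/∂w)(y*(3*w + x)) dw = (3*y) dw, which multiplied by dx ∧ dz gives (3*y) dx ∧ dz ∧ dw
  d(-w^2 + z^2) includes (∂/∂z)(-w^2 + z^2) dz = (2*z) dz, which multiplied by dx ∧ dw gives (-2*z) dx ∧ dz ∧ dw
  d(2*x^2 + 2*z^2) includes (∂/∂x)(2*x^2 + 2*z^2) dx = (4*x) dx, which multiplied by dy ∧ dw gives (4*x) dx ∧ dy ∧ dw
  d(2*x^2 + 2*z^2) includes (∂/∂z)(2*x^2 + 2*z^2) dz = (4*z) dz, which multiplied by dy ∧ dw gives (-4*z) dy ∧ dz ∧ dw
Collecting like 3-forms: d(omega) = (-3*w - x + 3*y) dx ∧ dy ∧ dz + (3*x) dx ∧ dy ∧ dw + (3*y - 2*z) dx ∧ dz ∧ dw + (-4*z) dy ∧ dz ∧ dw.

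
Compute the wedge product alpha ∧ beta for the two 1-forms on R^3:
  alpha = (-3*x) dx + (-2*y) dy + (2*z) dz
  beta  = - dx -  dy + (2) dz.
alpha ∧ beta = (3*x - 2*y) dx ∧ dy + (-6*x + 2*z) dx ∧ dz + (-4*y + 2*z) dy ∧ dz

Distribute the wedge, using dx_i ∧ dx_j = -dx_j ∧ dx_i and dx_i ∧ dx_i = 0. For each pair (i, j) with i < j, the coefficient of dx_i ∧ dx_j in alpha ∧ beta is (alpha_i * beta_j - alpha_j * beta_i). Collecting: alpha ∧ beta = (3*x - 2*y) dx ∧ dy + (-6*x + 2*z) dx ∧ dz + (-4*y + 2*z) dy ∧ dz.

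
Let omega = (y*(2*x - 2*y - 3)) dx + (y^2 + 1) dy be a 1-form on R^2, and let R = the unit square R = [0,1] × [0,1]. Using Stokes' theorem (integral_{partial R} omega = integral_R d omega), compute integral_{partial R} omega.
integral_(partial R) omega = 4

Stokes: integral_partial_R omega = integral_R d omega with d omega = (∂Q/∂x - ∂P/∂y) dx ∧ dy.
  ∂Q/∂x = 0
  ∂P/∂y = 2*x - 4*y - 3
  integrand = ∂Q/∂x - ∂P/∂y = -2*x + 4*y + 3.
Integrating over R: integral_0^1 integral_0^1 (-2*x + 4*y + 3) dx dy = 4.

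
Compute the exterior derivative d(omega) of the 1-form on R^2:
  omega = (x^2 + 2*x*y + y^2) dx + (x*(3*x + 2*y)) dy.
d(omega) = (4*x) dx ∧ dy

For a 1-form omega = sum_i f_i dx_i, the exterior derivative is
  d(omega) = sum_{i < j} (∂f_j/∂x_i - ∂f_i/∂x_j) dx_i ∧ dx_j.
  coefficient of dx ∧ dy: ∂f_2/∂x - ∂f_1/∂y = ∂(x*(3*x + 2*y))/∂x - ∂(x^2 + 2*x*y + y^2)/∂y = 4*x
Assembling: d(omega) = (4*x) dx ∧ dy.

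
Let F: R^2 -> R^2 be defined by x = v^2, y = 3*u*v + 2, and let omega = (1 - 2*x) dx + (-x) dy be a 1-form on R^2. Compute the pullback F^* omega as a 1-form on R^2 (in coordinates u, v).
F^* omega = (-3*v^3) du + (v*(-3*u*v - 4*v^2 + 2)) dv

Using F^*(f dg) = (f ∘ F) d(g ∘ F), substitute each coordinate x_i by F_i(u, v) in f_i, and replace dx_i by d F_i = (∂F_i/∂u) du + (∂F_i/∂v) dv.
  For the x component: f_1(F) = 1 - 2*v^2; d F_1 = (0) du + (2*v) dv
  For the y component: f_2(F) = -v^2; d F_2 = (3*v) du + (3*u) dv
Combining and collecting du, dv coefficients:
  coeff of du: -3*v^3
  coeff of dv: v*(-3*u*v - 4*v^2 + 2)
F^* omega = (-3*v^3) du + (v*(-3*u*v - 4*v^2 + 2)) dv.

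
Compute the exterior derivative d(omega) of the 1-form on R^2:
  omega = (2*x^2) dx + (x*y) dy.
d(omega) = (y) dx ∧ dy

For a 1-form omega = sum_i f_i dx_i, the exterior derivative is
  d(omega) = sum_{i < j} (∂f_j/∂x_i - ∂f_i/∂x_j) dx_i ∧ dx_j.
  coefficient of dx ∧ dy: ∂f_2/∂x - ∂f_1/∂y = ∂(x*y)/∂x - ∂(2*x^2)/∂y = y
Assembling: d(omega) = (y) dx ∧ dy.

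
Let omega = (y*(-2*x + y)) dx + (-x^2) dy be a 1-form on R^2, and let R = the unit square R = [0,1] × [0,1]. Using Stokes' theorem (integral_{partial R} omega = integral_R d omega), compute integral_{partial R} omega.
integral_(partial R) omega = -1

Stokes: integral_partial_R omega = integral_R d omega with d omega = (∂Q/∂x - ∂P/∂y) dx ∧ dy.
  ∂Q/∂x = -2*x
  ∂P/∂y = -2*x + 2*y
  integrand = ∂Q/∂x - ∂P/∂y = -2*y.
Integrating over R: integral_0^1 integral_0^1 (-2*y) dx dy = -1.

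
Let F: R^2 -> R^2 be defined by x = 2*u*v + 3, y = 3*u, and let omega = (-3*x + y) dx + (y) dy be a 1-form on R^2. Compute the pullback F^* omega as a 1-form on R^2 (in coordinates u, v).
F^* omega = (-12*u*v^2 + 6*u*v + 9*u - 18*v) du + (6*u*(-2*u*v + u - 3)) dv

Using F^*(f dg) = (f ∘ F) d(g ∘ F), substitute each coordinate x_i by F_i(u, v) in f_i, and replace dx_i by d F_i = (∂F_i/∂u) du + (∂F_i/∂v) dv.
  For the x component: f_1(F) = -6*u*v + 3*u - 9; d F_1 = (2*v) du + (2*u) dv
  For the y component: f_2(F) = 3*u; d F_2 = (3) du + (0) dv
Combining and collecting du, dv coefficients:
  coeff of du: -12*u*v^2 + 6*u*v + 9*u - 18*v
  coeff of dv: 6*u*(-2*u*v + u - 3)
F^* omega = (-12*u*v^2 + 6*u*v + 9*u - 18*v) du + (6*u*(-2*u*v + u - 3)) dv.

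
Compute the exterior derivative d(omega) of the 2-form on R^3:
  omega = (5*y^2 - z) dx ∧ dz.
d(omega) = (-10*y) dx ∧ dy ∧ dz

For a 2-form omega = sum_{i<j} g_{ij} dx_i ∧ dx_j, the exterior derivative is
  d(omega) = sum_{i<j} d(g_{ij}) ∧ dx_i ∧ dx_j = sum_{i<j, k} (∂g_{ij}/∂x_k) dx_k ∧ dx_i ∧ dx_j.
Expand each term, using dx_k ∧ dx_i ∧ dx_j = sgn(permutation) dx_{(a)} ∧ dx_{(b)} ∧ dx_{(c)} with (a < b < c) sorted:
  d(5*y^2 - z) includes (∂/∂y)(5*y^2 - z) dy = (10*y) dy, which multiplied by dx ∧ dz gives (-10*y) dx ∧ dy ∧ dz
Collecting like 3-forms: d(omega) = (-10*y) dx ∧ dy ∧ dz.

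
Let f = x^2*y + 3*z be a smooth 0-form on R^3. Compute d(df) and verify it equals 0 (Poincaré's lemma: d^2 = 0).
d(df) = 0

Step 1: df = sum_i (∂f/∂x_i) dx_i = (2*x*y) dx + (x^2) dy + (3) dz.
Step 2: Apply d again. Using the 1-form formula, the coefficient of dx ∧ dy in d(df) is ∂^2 f/∂x ∂y - ∂^2 f/∂y ∂x = (2*x) - (2*x) = 0 (equality of mixed partials for smooth f).
Similarly for dx ∧ dz and dy ∧ dz — all coefficients vanish. So d(df) = 0.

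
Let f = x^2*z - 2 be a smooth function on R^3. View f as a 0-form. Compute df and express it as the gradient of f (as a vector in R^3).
df = (2*x*z) dx + (0) dy + (x^2) dz; grad f = (2*x*z, 0, x^2)

For a 0-form f, d f = (∂f/∂x) dx + (∂f/∂y) dy + (∂f/∂z) dz. The components of the vector representation are exactly the entries of grad f in Cartesian coordinates:
  ∂f/∂x = 2*x*z
  ∂f/∂y = 0
  ∂f/∂z = x^2.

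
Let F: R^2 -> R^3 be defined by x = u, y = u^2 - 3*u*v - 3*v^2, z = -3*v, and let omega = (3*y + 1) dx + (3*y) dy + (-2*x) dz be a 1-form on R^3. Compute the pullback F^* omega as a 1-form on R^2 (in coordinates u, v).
F^* omega = (6*u^3 - 27*u^2*v + 3*u^2 + 9*u*v^2 - 9*u*v + 27*v^3 - 9*v^2 + 1) du + (-9*u^3 + 9*u^2*v + 81*u*v^2 + 6*u + 54*v^3) dv

Using F^*(f dg) = (f ∘ F) d(g ∘ F), substitute each coordinate x_i by F_i(u, v) in f_i, and replace dx_i by d F_i = (∂F_i/∂u) du + (∂F_i/∂v) dv.
  For the x component: f_1(F) = 3*u^2 - 9*u*v - 9*v^2 + 1; d F_1 = (1) du + (0) dv
  For the y component: f_2(F) = 3*u^2 - 9*u*v - 9*v^2; d F_2 = (2*u - 3*v) du + (-3*u - 6*v) dv
  For the z component: f_3(F) = -2*u; d F_3 = (0) du + (-3) dv
Combining and collecting du, dv coefficients:
  coeff of du: 6*u^3 - 27*u^2*v + 3*u^2 + 9*u*v^2 - 9*u*v + 27*v^3 - 9*v^2 + 1
  coeff of dv: -9*u^3 + 9*u^2*v + 81*u*v^2 + 6*u + 54*v^3
F^* omega = (6*u^3 - 27*u^2*v + 3*u^2 + 9*u*v^2 - 9*u*v + 27*v^3 - 9*v^2 + 1) du + (-9*u^3 + 9*u^2*v + 81*u*v^2 + 6*u + 54*v^3) dv.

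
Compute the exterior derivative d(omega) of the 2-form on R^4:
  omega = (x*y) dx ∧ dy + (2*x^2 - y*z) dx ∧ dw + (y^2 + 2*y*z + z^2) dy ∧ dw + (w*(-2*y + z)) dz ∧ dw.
d(omega) = (z) dx ∧ dy ∧ dw + (y) dx ∧ dz ∧ dw + (-2*w - 2*y - 2*z) dy ∧ dz ∧ dw

For a 2-form omega = sum_{i<j} g_{ij} dx_i ∧ dx_j, the exterior derivative is
  d(omega) = sum_{i<j} d(g_{ij}) ∧ dx_i ∧ dx_j = sum_{i<j, k} (∂g_{ij}/∂x_k) dx_k ∧ dx_i ∧ dx_j.
Expand each term, using dx_k ∧ dx_i ∧ dx_j = sgn(permutation) dx_{(a)} ∧ dx_{(b)} ∧ dx_{(c)} with (a < b < c) sorted:
  d(2*x^2 - y*z) includes (∂/∂y)(2*x^2 - y*z) dy = (-z) dy, which multiplied by dx ∧ dw gives (z) dx ∧ dy ∧ dw
  d(2*x^2 - y*z) includes (∂/∂z)(2*x^2 - y*z) dz = (-y) dz, which multiplied by dx ∧ dw gives (y) dx ∧ dz ∧ dw
  d(y^2 + 2*y*z + z^2) includes (∂/∂z)(y^2 + 2*y*z + z^2) dz = (2*y + 2*z) dz, which multiplied by dy ∧ dw gives (-2*y - 2*z) dy ∧ dz ∧ dw
  d(w*(-2*y + z)) includes (∂/∂y)(w*(-2*y + z)) dy = (-2*w) dy, which multiplied by dz ∧ dw gives (-2*w) dy ∧ dz ∧ dw
Collecting like 3-forms: d(omega) = (z) dx ∧ dy ∧ dw + (y) dx ∧ dz ∧ dw + (-2*w - 2*y - 2*z) dy ∧ dz ∧ dw.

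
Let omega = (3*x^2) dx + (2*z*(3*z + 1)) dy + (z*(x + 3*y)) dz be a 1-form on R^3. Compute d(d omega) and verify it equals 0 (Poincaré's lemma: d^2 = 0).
d(d omega) = 0

Step 1: d omega = sum_{i<j} (∂f_j/∂x_i - ∂f_i/∂x_j) dx_i ∧ dx_j:
  coeff of dx ∧ dy: 0
  coeff of dx ∧ dz: z
  coeff of dy ∧ dz: -9*z - 2
Step 2: Apply d again to each 2-form coefficient. The only possible 3-form in R^3 is dx ∧ dy ∧ dz, with coefficient
  ∂(coeff of dy∧dz)/∂x - ∂(coeff of dx∧dz)/∂y + ∂(coeff of dx∧dy)/∂z
  = ∂/∂x (-9*z - 2) - ∂/∂y (z) + ∂/∂z (0).
Each of these terms simplifies to sums of mixed partials that cancel in pairs. The result is 0 (by equality of mixed partials for smooth functions — Schwarz / Clairaut).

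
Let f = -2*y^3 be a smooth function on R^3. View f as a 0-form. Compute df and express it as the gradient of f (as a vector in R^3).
df = (0) dx + (-6*y^2) dy + (0) dz; grad f = (0, -6*y^2, 0)

For a 0-form f, d f = (∂f/∂x) dx + (∂f/∂y) dy + (∂f/∂z) dz. The components of the vector representation are exactly the entries of grad f in Cartesian coordinates:
  ∂f/∂x = 0
  ∂f/∂y = -6*y^2
  ∂f/∂z = 0.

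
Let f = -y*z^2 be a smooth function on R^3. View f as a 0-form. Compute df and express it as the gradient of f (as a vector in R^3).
df = (0) dx + (-z^2) dy + (-2*y*z) dz; grad f = (0, -z^2, -2*y*z)

For a 0-form f, d f = (∂f/∂x) dx + (∂f/∂y) dy + (∂f/∂z) dz. The components of the vector representation are exactly the entries of grad f in Cartesian coordinates:
  ∂f/∂x = 0
  ∂f/∂y = -z^2
  ∂f/∂z = -2*y*z.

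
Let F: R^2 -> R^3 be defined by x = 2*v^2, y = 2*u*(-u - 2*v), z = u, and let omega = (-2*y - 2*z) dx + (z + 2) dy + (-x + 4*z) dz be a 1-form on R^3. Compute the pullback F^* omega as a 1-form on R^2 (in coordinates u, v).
F^* omega = (-4*u^2 - 4*u*v - 4*u - 2*v^2 - 8*v) du + (4*u*(4*u*v - u + 8*v^2 - 2*v - 2)) dv

Using F^*(f dg) = (f ∘ F) d(g ∘ F), substitute each coordinate x_i by F_i(u, v) in f_i, and replace dx_i by d F_i = (∂F_i/∂u) du + (∂F_i/∂v) dv.
  For the x component: f_1(F) = 2*u*(2*u + 4*v - 1); d F_1 = (0) du + (4*v) dv
  For the y component: f_2(F) = u + 2; d F_2 = (-4*u - 4*v) du + (-4*u) dv
  For the z component: f_3(F) = 4*u - 2*v^2; d F_3 = (1) du + (0) dv
Combining and collecting du, dv coefficients:
  coeff of du: -4*u^2 - 4*u*v - 4*u - 2*v^2 - 8*v
  coeff of dv: 4*u*(4*u*v - u + 8*v^2 - 2*v - 2)
F^* omega = (-4*u^2 - 4*u*v - 4*u - 2*v^2 - 8*v) du + (4*u*(4*u*v - u + 8*v^2 - 2*v - 2)) dv.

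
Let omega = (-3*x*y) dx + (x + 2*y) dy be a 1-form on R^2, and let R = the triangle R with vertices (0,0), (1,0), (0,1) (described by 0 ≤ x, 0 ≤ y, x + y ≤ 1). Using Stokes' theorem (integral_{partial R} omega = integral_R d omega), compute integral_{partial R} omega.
integral_(partial R) omega = 1

Stokes: integral_partial_R omega = integral_R d omega with d omega = (∂Q/∂x - ∂P/∂y) dx ∧ dy.
  ∂Q/∂x = 1
  ∂P/∂y = -3*x
  integrand = ∂Q/∂x - ∂P/∂y = 3*x + 1.
Integrating over R: integral_0^1 integral_0^{1-x} (3*x + 1) dy dx = 1.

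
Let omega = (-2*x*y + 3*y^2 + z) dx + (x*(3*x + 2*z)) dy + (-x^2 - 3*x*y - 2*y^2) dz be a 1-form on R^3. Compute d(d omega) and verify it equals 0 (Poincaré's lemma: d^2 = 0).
d(d omega) = 0

Step 1: d omega = sum_{i<j} (∂f_j/∂x_i - ∂f_i/∂x_j) dx_i ∧ dx_j:
  coeff of dx ∧ dy: 8*x - 6*y + 2*z
  coeff of dx ∧ dz: -2*x - 3*y - 1
  coeff of dy ∧ dz: -5*x - 4*y
Step 2: Apply d again to each 2-form coefficient. The only possible 3-form in R^3 is dx ∧ dy ∧ dz, with coefficient
  ∂(coeff of dy∧dz)/∂x - ∂(coeff of dx∧dz)/∂y + ∂(coeff of dx∧dy)/∂z
  = ∂/∂x (-5*x - 4*y) - ∂/∂y (-2*x - 3*y - 1) + ∂/∂z (8*x - 6*y + 2*z).
Each of these terms simplifies to sums of mixed partials that cancel in pairs. The result is 0 (by equality of mixed partials for smooth functions — Schwarz / Clairaut).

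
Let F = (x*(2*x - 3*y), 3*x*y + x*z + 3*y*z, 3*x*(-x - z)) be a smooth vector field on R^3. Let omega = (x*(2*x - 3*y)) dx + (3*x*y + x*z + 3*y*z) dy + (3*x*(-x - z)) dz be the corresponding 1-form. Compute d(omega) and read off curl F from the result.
d(omega) = (-x - 3*y) dy ∧ dz + (6*x + 3*z) dz ∧ dx + (3*x + 3*y + z) dx ∧ dy; curl F = (-x - 3*y, 6*x + 3*z, 3*x + 3*y + z)

d omega = sum_{i<j} (∂f_j/∂x_i - ∂f_i/∂x_j) dx_i ∧ dx_j. Under the identification (dy ∧ dz, dz ∧ dx, dx ∧ dy) ↔ (e_x, e_y, e_z), the coefficients are exactly the components of curl F. Compute:
  ∂R/∂y - ∂Q/∂z = (0) - (x + 3*y) = -x - 3*y
  ∂P/∂z - ∂R/∂x = (0) - (-6*x - 3*z) = 6*x + 3*z
  ∂Q/∂x - ∂P/∂y = (3*y + z) - (-3*x) = 3*x + 3*y + z.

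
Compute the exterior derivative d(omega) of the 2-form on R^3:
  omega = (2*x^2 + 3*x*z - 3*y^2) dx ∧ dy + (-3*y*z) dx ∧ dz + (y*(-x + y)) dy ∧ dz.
d(omega) = (3*x - y + 3*z) dx ∧ dy ∧ dz

For a 2-form omega = sum_{i<j} g_{ij} dx_i ∧ dx_j, the exterior derivative is
  d(omega) = sum_{i<j} d(g_{ij}) ∧ dx_i ∧ dx_j = sum_{i<j, k} (∂g_{ij}/∂x_k) dx_k ∧ dx_i ∧ dx_j.
Expand each term, using dx_k ∧ dx_i ∧ dx_j = sgn(permutation) dx_{(a)} ∧ dx_{(b)} ∧ dx_{(c)} with (a < b < c) sorted:
  d(2*x^2 + 3*x*z - 3*y^2) includes (∂/∂z)(2*x^2 + 3*x*z - 3*y^2) dz = (3*x) dz, which multiplied by dx ∧ dy gives (3*x) dx ∧ dy ∧ dz
  d(-3*y*z) includes (∂/∂y)(-3*y*z) dy = (-3*z) dy, which multiplied by dx ∧ dz gives (3*z) dx ∧ dy ∧ dz
  d(y*(-x + y)) includes (∂/∂x)(y*(-x + y)) dx = (-y) dx, which multiplied by dy ∧ dz gives (-y) dx ∧ dy ∧ dz
Collecting like 3-forms: d(omega) = (3*x - y + 3*z) dx ∧ dy ∧ dz.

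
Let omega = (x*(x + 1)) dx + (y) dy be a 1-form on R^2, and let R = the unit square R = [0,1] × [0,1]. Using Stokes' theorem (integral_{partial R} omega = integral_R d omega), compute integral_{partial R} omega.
integral_(partial R) omega = 0

Stokes: integral_partial_R omega = integral_R d omega with d omega = (∂Q/∂x - ∂P/∂y) dx ∧ dy.
  ∂Q/∂x = 0
  ∂P/∂y = 0
  integrand = ∂Q/∂x - ∂P/∂y = 0.
Integrating over R: integral_0^1 integral_0^1 (0) dx dy = 0.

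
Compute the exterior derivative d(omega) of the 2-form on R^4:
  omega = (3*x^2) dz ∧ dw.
d(omega) = (6*x) dx ∧ dz ∧ dw

For a 2-form omega = sum_{i<j} g_{ij} dx_i ∧ dx_j, the exterior derivative is
  d(omega) = sum_{i<j} d(g_{ij}) ∧ dx_i ∧ dx_j = sum_{i<j, k} (∂g_{ij}/∂x_k) dx_k ∧ dx_i ∧ dx_j.
Expand each term, using dx_k ∧ dx_i ∧ dx_j = sgn(permutation) dx_{(a)} ∧ dx_{(b)} ∧ dx_{(c)} with (a < b < c) sorted:
  d(3*x^2) includes (∂/∂x)(3*x^2) dx = (6*x) dx, which multiplied by dz ∧ dw gives (6*x) dx ∧ dz ∧ dw
Collecting like 3-forms: d(omega) = (6*x) dx ∧ dz ∧ dw.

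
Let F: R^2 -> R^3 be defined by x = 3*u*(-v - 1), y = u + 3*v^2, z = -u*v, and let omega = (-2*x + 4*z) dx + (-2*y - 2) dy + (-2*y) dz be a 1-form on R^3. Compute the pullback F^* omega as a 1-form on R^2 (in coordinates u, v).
F^* omega = (-6*u*v^2 - 22*u*v - 20*u + 6*v^3 - 6*v^2 - 2) du + (-6*u^2*v - 16*u^2 + 6*u*v^2 - 12*u*v - 36*v^3 - 12*v) dv

Using F^*(f dg) = (f ∘ F) d(g ∘ F), substitute each coordinate x_i by F_i(u, v) in f_i, and replace dx_i by d F_i = (∂F_i/∂u) du + (∂F_i/∂v) dv.
  For the x component: f_1(F) = 2*u*(v + 3); d F_1 = (-3*v - 3) du + (-3*u) dv
  For the y component: f_2(F) = -2*u - 6*v^2 - 2; d F_2 = (1) du + (6*v) dv
  For the z component: f_3(F) = -2*u - 6*v^2; d F_3 = (-v) du + (-u) dv
Combining and collecting du, dv coefficients:
  coeff of du: -6*u*v^2 - 22*u*v - 20*u + 6*v^3 - 6*v^2 - 2
  coeff of dv: -6*u^2*v - 16*u^2 + 6*u*v^2 - 12*u*v - 36*v^3 - 12*v
F^* omega = (-6*u*v^2 - 22*u*v - 20*u + 6*v^3 - 6*v^2 - 2) du + (-6*u^2*v - 16*u^2 + 6*u*v^2 - 12*u*v - 36*v^3 - 12*v) dv.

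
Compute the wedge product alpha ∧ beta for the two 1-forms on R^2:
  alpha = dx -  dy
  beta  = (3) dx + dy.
alpha ∧ beta = (4) dx ∧ dy

Distribute the wedge, using dx_i ∧ dx_j = -dx_j ∧ dx_i and dx_i ∧ dx_i = 0. For each pair (i, j) with i < j, the coefficient of dx_i ∧ dx_j in alpha ∧ beta is (alpha_i * beta_j - alpha_j * beta_i). Collecting: alpha ∧ beta = (4) dx ∧ dy.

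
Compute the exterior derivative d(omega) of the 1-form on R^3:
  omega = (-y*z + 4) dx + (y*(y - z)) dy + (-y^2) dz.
d(omega) = (z) dx ∧ dy + (y) dx ∧ dz + (-y) dy ∧ dz

For a 1-form omega = sum_i f_i dx_i, the exterior derivative is
  d(omega) = sum_{i < j} (∂f_j/∂x_i - ∂f_i/∂x_j) dx_i ∧ dx_j.
  coefficient of dx ∧ dy: ∂f_2/∂x - ∂f_1/∂y = ∂(y*(y - z))/∂x - ∂(-y*z + 4)/∂y = z
  coefficient of dx ∧ dz: ∂f_3/∂x - ∂f_1/∂z = ∂(-y^2)/∂x - ∂(-y*z + 4)/∂z = y
  coefficient of dy ∧ dz: ∂f_3/∂y - ∂f_2/∂z = ∂(-y^2)/∂y - ∂(y*(y - z))/∂z = -y
Assembling: d(omega) = (z) dx ∧ dy + (y) dx ∧ dz + (-y) dy ∧ dz.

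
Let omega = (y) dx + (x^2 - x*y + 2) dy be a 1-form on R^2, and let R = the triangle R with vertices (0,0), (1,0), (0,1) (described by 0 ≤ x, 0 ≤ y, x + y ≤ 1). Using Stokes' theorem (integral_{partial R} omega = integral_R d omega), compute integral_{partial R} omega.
integral_(partial R) omega = -1/3

Stokes: integral_partial_R omega = integral_R d omega with d omega = (∂Q/∂x - ∂P/∂y) dx ∧ dy.
  ∂Q/∂x = 2*x - y
  ∂P/∂y = 1
  integrand = ∂Q/∂x - ∂P/∂y = 2*x - y - 1.
Integrating over R: integral_0^1 integral_0^{1-x} (2*x - y - 1) dy dx = -1/3.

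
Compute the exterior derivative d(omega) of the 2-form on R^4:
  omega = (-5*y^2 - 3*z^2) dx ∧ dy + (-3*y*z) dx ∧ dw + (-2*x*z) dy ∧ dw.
d(omega) = (-6*z) dx ∧ dy ∧ dz + (z) dx ∧ dy ∧ dw + (3*y) dx ∧ dz ∧ dw + (2*x) dy ∧ dz ∧ dw

For a 2-form omega = sum_{i<j} g_{ij} dx_i ∧ dx_j, the exterior derivative is
  d(omega) = sum_{i<j} d(g_{ij}) ∧ dx_i ∧ dx_j = sum_{i<j, k} (∂g_{ij}/∂x_k) dx_k ∧ dx_i ∧ dx_j.
Expand each term, using dx_k ∧ dx_i ∧ dx_j = sgn(permutation) dx_{(a)} ∧ dx_{(b)} ∧ dx_{(c)} with (a < b < c) sorted:
  d(-5*y^2 - 3*z^2) includes (∂/∂z)(-5*y^2 - 3*z^2) dz = (-6*z) dz, which multiplied by dx ∧ dy gives (-6*z) dx ∧ dy ∧ dz
  d(-3*y*z) includes (∂/∂y)(-3*y*z) dy = (-3*z) dy, which multiplied by dx ∧ dw gives (3*z) dx ∧ dy ∧ dw
  d(-3*y*z) includes (∂/∂z)(-3*y*z) dz = (-3*y) dz, which multiplied by dx ∧ dw gives (3*y) dx ∧ dz ∧ dw
  d(-2*x*z) includes (∂/∂x)(-2*x*z) dx = (-2*z) dx, which multiplied by dy ∧ dw gives (-2*z) dx ∧ dy ∧ dw
  d(-2*x*z) includes (∂/∂z)(-2*x*z) dz = (-2*x) dz, which multiplied by dy ∧ dw gives (2*x) dy ∧ dz ∧ dw
Collecting like 3-forms: d(omega) = (-6*z) dx ∧ dy ∧ dz + (z) dx ∧ dy ∧ dw + (3*y) dx ∧ dz ∧ dw + (2*x) dy ∧ dz ∧ dw.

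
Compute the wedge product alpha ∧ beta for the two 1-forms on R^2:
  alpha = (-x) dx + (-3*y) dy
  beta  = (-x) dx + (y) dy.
alpha ∧ beta = (-4*x*y) dx ∧ dy

Distribute the wedge, using dx_i ∧ dx_j = -dx_j ∧ dx_i and dx_i ∧ dx_i = 0. For each pair (i, j) with i < j, the coefficient of dx_i ∧ dx_j in alpha ∧ beta is (alpha_i * beta_j - alpha_j * beta_i). Collecting: alpha ∧ beta = (-4*x*y) dx ∧ dy.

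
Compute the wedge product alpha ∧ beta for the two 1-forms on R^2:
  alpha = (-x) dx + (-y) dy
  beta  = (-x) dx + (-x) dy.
alpha ∧ beta = (x*(x - y)) dx ∧ dy

Distribute the wedge, using dx_i ∧ dx_j = -dx_j ∧ dx_i and dx_i ∧ dx_i = 0. For each pair (i, j) with i < j, the coefficient of dx_i ∧ dx_j in alpha ∧ beta is (alpha_i * beta_j - alpha_j * beta_i). Collecting: alpha ∧ beta = (x*(x - y)) dx ∧ dy.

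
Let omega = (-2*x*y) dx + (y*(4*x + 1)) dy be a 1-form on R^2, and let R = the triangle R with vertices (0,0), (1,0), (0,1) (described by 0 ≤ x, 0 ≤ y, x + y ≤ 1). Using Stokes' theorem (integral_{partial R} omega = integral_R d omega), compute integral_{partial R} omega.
integral_(partial R) omega = 1

Stokes: integral_partial_R omega = integral_R d omega with d omega = (∂Q/∂x - ∂P/∂y) dx ∧ dy.
  ∂Q/∂x = 4*y
  ∂P/∂y = -2*x
  integrand = ∂Q/∂x - ∂P/∂y = 2*x + 4*y.
Integrating over R: integral_0^1 integral_0^{1-x} (2*x + 4*y) dy dx = 1.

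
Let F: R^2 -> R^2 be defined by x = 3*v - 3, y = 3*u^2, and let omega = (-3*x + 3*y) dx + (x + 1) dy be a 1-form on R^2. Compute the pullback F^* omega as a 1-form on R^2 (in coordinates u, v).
F^* omega = (6*u*(3*v - 2)) du + (27*u^2 - 27*v + 27) dv

Using F^*(f dg) = (f ∘ F) d(g ∘ F), substitute each coordinate x_i by F_i(u, v) in f_i, and replace dx_i by d F_i = (∂F_i/∂u) du + (∂F_i/∂v) dv.
  For the x component: f_1(F) = 9*u^2 - 9*v + 9; d F_1 = (0) du + (3) dv
  For the y component: f_2(F) = 3*v - 2; d F_2 = (6*u) du + (0) dv
Combining and collecting du, dv coefficients:
  coeff of du: 6*u*(3*v - 2)
  coeff of dv: 27*u^2 - 27*v + 27
F^* omega = (6*u*(3*v - 2)) du + (27*u^2 - 27*v + 27) dv.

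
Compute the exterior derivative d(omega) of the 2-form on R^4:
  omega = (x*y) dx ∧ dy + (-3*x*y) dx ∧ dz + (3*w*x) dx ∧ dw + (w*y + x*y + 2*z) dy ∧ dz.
d(omega) = (3*x + y) dx ∧ dy ∧ dz + (y) dy ∧ dz ∧ dw

For a 2-form omega = sum_{i<j} g_{ij} dx_i ∧ dx_j, the exterior derivative is
  d(omega) = sum_{i<j} d(g_{ij}) ∧ dx_i ∧ dx_j = sum_{i<j, k} (∂g_{ij}/∂x_k) dx_k ∧ dx_i ∧ dx_j.
Expand each term, using dx_k ∧ dx_i ∧ dx_j = sgn(permutation) dx_{(a)} ∧ dx_{(b)} ∧ dx_{(c)} with (a < b < c) sorted:
  d(-3*x*y) includes (∂/∂y)(-3*x*y) dy = (-3*x) dy, which multiplied by dx ∧ dz gives (3*x) dx ∧ dy ∧ dz
  d(w*y + x*y + 2*z) includes (∂/∂x)(w*y + x*y + 2*z) dx = (y) dx, which multiplied by dy ∧ dz gives (y) dx ∧ dy ∧ dz
  d(w*y + x*y + 2*z) includes (∂/∂w)(w*y + x*y + 2*z) dw = (y) dw, which multiplied by dy ∧ dz gives (y) dy ∧ dz ∧ dw
Collecting like 3-forms: d(omega) = (3*x + y) dx ∧ dy ∧ dz + (y) dy ∧ dz ∧ dw.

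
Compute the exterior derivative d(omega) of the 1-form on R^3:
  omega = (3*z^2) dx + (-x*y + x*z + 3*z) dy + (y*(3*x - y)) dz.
d(omega) = (-y + z) dx ∧ dy + (3*y - 6*z) dx ∧ dz + (2*x - 2*y - 3) dy ∧ dz

For a 1-form omega = sum_i f_i dx_i, the exterior derivative is
  d(omega) = sum_{i < j} (∂f_j/∂x_i - ∂f_i/∂x_j) dx_i ∧ dx_j.
  coefficient of dx ∧ dy: ∂f_2/∂x - ∂f_1/∂y = ∂(-x*y + x*z + 3*z)/∂x - ∂(3*z^2)/∂y = -y + z
  coefficient of dx ∧ dz: ∂f_3/∂x - ∂f_1/∂z = ∂(y*(3*x - y))/∂x - ∂(3*z^2)/∂z = 3*y - 6*z
  coefficient of dy ∧ dz: ∂f_3/∂y - ∂f_2/∂z = ∂(y*(3*x - y))/∂y - ∂(-x*y + x*z + 3*z)/∂z = 2*x - 2*y - 3
Assembling: d(omega) = (-y + z) dx ∧ dy + (3*y - 6*z) dx ∧ dz + (2*x - 2*y - 3) dy ∧ dz.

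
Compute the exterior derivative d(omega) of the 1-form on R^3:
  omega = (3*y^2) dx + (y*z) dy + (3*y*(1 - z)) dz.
d(omega) = (-6*y) dx ∧ dy + (-y - 3*z + 3) dy ∧ dz

For a 1-form omega = sum_i f_i dx_i, the exterior derivative is
  d(omega) = sum_{i < j} (∂f_j/∂x_i - ∂f_i/∂x_j) dx_i ∧ dx_j.
  coefficient of dx ∧ dy: ∂f_2/∂x - ∂f_1/∂y = ∂(y*z)/∂x - ∂(3*y^2)/∂y = -6*y
  coefficient of dy ∧ dz: ∂f_3/∂y - ∂f_2/∂z = ∂(3*y*(1 - z))/∂y - ∂(y*z)/∂z = -y - 3*z + 3
Assembling: d(omega) = (-6*y) dx ∧ dy + (-y - 3*z + 3) dy ∧ dz.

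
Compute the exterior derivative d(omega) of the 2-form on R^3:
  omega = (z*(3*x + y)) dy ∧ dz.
d(omega) = (3*z) dx ∧ dy ∧ dz

For a 2-form omega = sum_{i<j} g_{ij} dx_i ∧ dx_j, the exterior derivative is
  d(omega) = sum_{i<j} d(g_{ij}) ∧ dx_i ∧ dx_j = sum_{i<j, k} (∂g_{ij}/∂x_k) dx_k ∧ dx_i ∧ dx_j.
Expand each term, using dx_k ∧ dx_i ∧ dx_j = sgn(permutation) dx_{(a)} ∧ dx_{(b)} ∧ dx_{(c)} with (a < b < c) sorted:
  d(z*(3*x + y)) includes (∂/∂x)(z*(3*x + y)) dx = (3*z) dx, which multiplied by dy ∧ dz gives (3*z) dx ∧ dy ∧ dz
Collecting like 3-forms: d(omega) = (3*z) dx ∧ dy ∧ dz.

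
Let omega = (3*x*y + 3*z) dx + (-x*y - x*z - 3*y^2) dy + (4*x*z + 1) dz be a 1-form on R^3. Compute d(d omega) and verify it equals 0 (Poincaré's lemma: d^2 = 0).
d(d omega) = 0

Step 1: d omega = sum_{i<j} (∂f_j/∂x_i - ∂f_i/∂x_j) dx_i ∧ dx_j:
  coeff of dx ∧ dy: -3*x - y - z
  coeff of dx ∧ dz: 4*z - 3
  coeff of dy ∧ dz: x
Step 2: Apply d again to each 2-form coefficient. The only possible 3-form in R^3 is dx ∧ dy ∧ dz, with coefficient
  ∂(coeff of dy∧dz)/∂x - ∂(coeff of dx∧dz)/∂y + ∂(coeff of dx∧dy)/∂z
  = ∂/∂x (x) - ∂/∂y (4*z - 3) + ∂/∂z (-3*x - y - z).
Each of these terms simplifies to sums of mixed partials that cancel in pairs. The result is 0 (by equality of mixed partials for smooth functions — Schwarz / Clairaut).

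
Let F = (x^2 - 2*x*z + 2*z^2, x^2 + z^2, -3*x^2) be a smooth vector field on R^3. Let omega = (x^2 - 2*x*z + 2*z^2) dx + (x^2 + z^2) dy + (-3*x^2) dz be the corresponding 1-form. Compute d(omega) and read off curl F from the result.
d(omega) = (-2*z) dy ∧ dz + (4*x + 4*z) dz ∧ dx + (2*x) dx ∧ dy; curl F = (-2*z, 4*x + 4*z, 2*x)

d omega = sum_{i<j} (∂f_j/∂x_i - ∂f_i/∂x_j) dx_i ∧ dx_j. Under the identification (dy ∧ dz, dz ∧ dx, dx ∧ dy) ↔ (e_x, e_y, e_z), the coefficients are exactly the components of curl F. Compute:
  ∂R/∂y - ∂Q/∂z = (0) - (2*z) = -2*z
  ∂P/∂z - ∂R/∂x = (-2*x + 4*z) - (-6*x) = 4*x + 4*z
  ∂Q/∂x - ∂P/∂y = (2*x) - (0) = 2*x.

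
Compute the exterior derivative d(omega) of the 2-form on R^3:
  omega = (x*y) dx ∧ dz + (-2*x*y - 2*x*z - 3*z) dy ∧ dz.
d(omega) = (-x - 2*y - 2*z) dx ∧ dy ∧ dz

For a 2-form omega = sum_{i<j} g_{ij} dx_i ∧ dx_j, the exterior derivative is
  d(omega) = sum_{i<j} d(g_{ij}) ∧ dx_i ∧ dx_j = sum_{i<j, k} (∂g_{ij}/∂x_k) dx_k ∧ dx_i ∧ dx_j.
Expand each term, using dx_k ∧ dx_i ∧ dx_j = sgn(permutation) dx_{(a)} ∧ dx_{(b)} ∧ dx_{(c)} with (a < b < c) sorted:
  d(x*y) includes (∂/∂y)(x*y) dy = (x) dy, which multiplied by dx ∧ dz gives (-x) dx ∧ dy ∧ dz
  d(-2*x*y - 2*x*z - 3*z) includes (∂/∂x)(-2*x*y - 2*x*z - 3*z) dx = (-2*y - 2*z) dx, which multiplied by dy ∧ dz gives (-2*y - 2*z) dx ∧ dy ∧ dz
Collecting like 3-forms: d(omega) = (-x - 2*y - 2*z) dx ∧ dy ∧ dz.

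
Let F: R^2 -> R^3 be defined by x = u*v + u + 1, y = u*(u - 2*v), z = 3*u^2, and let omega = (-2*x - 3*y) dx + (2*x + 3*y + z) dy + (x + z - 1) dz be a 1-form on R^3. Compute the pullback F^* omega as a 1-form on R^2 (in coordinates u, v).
F^* omega = (30*u^3 - 17*u^2*v + 7*u^2 + 12*u*v^2 - 2*u*v + 2*u - 6*v - 2) du + (3*u*(-5*u^2 + 4*u*v - 2*u - 2)) dv

Using F^*(f dg) = (f ∘ F) d(g ∘ F), substitute each coordinate x_i by F_i(u, v) in f_i, and replace dx_i by d F_i = (∂F_i/∂u) du + (∂F_i/∂v) dv.
  For the x component: f_1(F) = -3*u^2 + 4*u*v - 2*u - 2; d F_1 = (v + 1) du + (u) dv
  For the y component: f_2(F) = 6*u^2 - 4*u*v + 2*u + 2; d F_2 = (2*u - 2*v) du + (-2*u) dv
  For the z component: f_3(F) = u*(3*u + v + 1); d F_3 = (6*u) du + (0) dv
Combining and collecting du, dv coefficients:
  coeff of du: 30*u^3 - 17*u^2*v + 7*u^2 + 12*u*v^2 - 2*u*v + 2*u - 6*v - 2
  coeff of dv: 3*u*(-5*u^2 + 4*u*v - 2*u - 2)
F^* omega = (30*u^3 - 17*u^2*v + 7*u^2 + 12*u*v^2 - 2*u*v + 2*u - 6*v - 2) du + (3*u*(-5*u^2 + 4*u*v - 2*u - 2)) dv.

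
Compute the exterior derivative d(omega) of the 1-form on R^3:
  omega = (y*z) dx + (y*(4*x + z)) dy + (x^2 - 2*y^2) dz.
d(omega) = (4*y - z) dx ∧ dy + (2*x - y) dx ∧ dz + (-5*y) dy ∧ dz

For a 1-form omega = sum_i f_i dx_i, the exterior derivative is
  d(omega) = sum_{i < j} (∂f_j/∂x_i - ∂f_i/∂x_j) dx_i ∧ dx_j.
  coefficient of dx ∧ dy: ∂f_2/∂x - ∂f_1/∂y = ∂(y*(4*x + z))/∂x - ∂(y*z)/∂y = 4*y - z
  coefficient of dx ∧ dz: ∂f_3/∂x - ∂f_1/∂z = ∂(x^2 - 2*y^2)/∂x - ∂(y*z)/∂z = 2*x - y
  coefficient of dy ∧ dz: ∂f_3/∂y - ∂f_2/∂z = ∂(x^2 - 2*y^2)/∂y - ∂(y*(4*x + z))/∂z = -5*y
Assembling: d(omega) = (4*y - z) dx ∧ dy + (2*x - y) dx ∧ dz + (-5*y) dy ∧ dz.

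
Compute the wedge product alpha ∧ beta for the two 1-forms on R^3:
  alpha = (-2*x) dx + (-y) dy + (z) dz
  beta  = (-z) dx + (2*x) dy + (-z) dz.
alpha ∧ beta = (-4*x^2 - y*z) dx ∧ dy + (z*(2*x + z)) dx ∧ dz + (z*(-2*x + y)) dy ∧ dz

Distribute the wedge, using dx_i ∧ dx_j = -dx_j ∧ dx_i and dx_i ∧ dx_i = 0. For each pair (i, j) with i < j, the coefficient of dx_i ∧ dx_j in alpha ∧ beta is (alpha_i * beta_j - alpha_j * beta_i). Collecting: alpha ∧ beta = (-4*x^2 - y*z) dx ∧ dy + (z*(2*x + z)) dx ∧ dz + (z*(-2*x + y)) dy ∧ dz.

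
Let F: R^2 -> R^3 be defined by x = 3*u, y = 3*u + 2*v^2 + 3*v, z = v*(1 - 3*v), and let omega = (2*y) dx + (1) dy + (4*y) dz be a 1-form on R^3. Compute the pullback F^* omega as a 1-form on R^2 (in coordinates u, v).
F^* omega = (18*u + 12*v^2 + 18*v + 3) du + (-72*u*v + 12*u - 48*v^3 - 64*v^2 + 16*v + 3) dv

Using F^*(f dg) = (f ∘ F) d(g ∘ F), substitute each coordinate x_i by F_i(u, v) in f_i, and replace dx_i by d F_i = (∂F_i/∂u) du + (∂F_i/∂v) dv.
  For the x component: f_1(F) = 6*u + 4*v^2 + 6*v; d F_1 = (3) du + (0) dv
  For the y component: f_2(F) = 1; d F_2 = (3) du + (4*v + 3) dv
  For the z component: f_3(F) = 12*u + 8*v^2 + 12*v; d F_3 = (0) du + (1 - 6*v) dv
Combining and collecting du, dv coefficients:
  coeff of du: 18*u + 12*v^2 + 18*v + 3
  coeff of dv: -72*u*v + 12*u - 48*v^3 - 64*v^2 + 16*v + 3
F^* omega = (18*u + 12*v^2 + 18*v + 3) du + (-72*u*v + 12*u - 48*v^3 - 64*v^2 + 16*v + 3) dv.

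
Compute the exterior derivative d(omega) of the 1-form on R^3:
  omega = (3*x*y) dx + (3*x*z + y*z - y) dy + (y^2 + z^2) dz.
d(omega) = (-3*x + 3*z) dx ∧ dy + (-3*x + y) dy ∧ dz

For a 1-form omega = sum_i f_i dx_i, the exterior derivative is
  d(omega) = sum_{i < j} (∂f_j/∂x_i - ∂f_i/∂x_j) dx_i ∧ dx_j.
  coefficient of dx ∧ dy: ∂f_2/∂x - ∂f_1/∂y = ∂(3*x*z + y*z - y)/∂x - ∂(3*x*y)/∂y = -3*x + 3*z
  coefficient of dy ∧ dz: ∂f_3/∂y - ∂f_2/∂z = ∂(y^2 + z^2)/∂y - ∂(3*x*z + y*z - y)/∂z = -3*x + y
Assembling: d(omega) = (-3*x + 3*z) dx ∧ dy + (-3*x + y) dy ∧ dz.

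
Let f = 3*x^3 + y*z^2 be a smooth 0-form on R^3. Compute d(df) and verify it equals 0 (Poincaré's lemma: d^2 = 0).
d(df) = 0

Step 1: df = sum_i (∂f/∂x_i) dx_i = (9*x^2) dx + (z^2) dy + (2*y*z) dz.
Step 2: Apply d again. Using the 1-form formula, the coefficient of dx ∧ dy in d(df) is ∂^2 f/∂x ∂y - ∂^2 f/∂y ∂x = (0) - (0) = 0 (equality of mixed partials for smooth f).
Similarly for dx ∧ dz and dy ∧ dz — all coefficients vanish. So d(df) = 0.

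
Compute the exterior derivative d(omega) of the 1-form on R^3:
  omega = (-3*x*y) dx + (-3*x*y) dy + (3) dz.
d(omega) = (3*x - 3*y) dx ∧ dy

For a 1-form omega = sum_i f_i dx_i, the exterior derivative is
  d(omega) = sum_{i < j} (∂f_j/∂x_i - ∂f_i/∂x_j) dx_i ∧ dx_j.
  coefficient of dx ∧ dy: ∂f_2/∂x - ∂f_1/∂y = ∂(-3*x*y)/∂x - ∂(-3*x*y)/∂y = 3*x - 3*y
Assembling: d(omega) = (3*x - 3*y) dx ∧ dy.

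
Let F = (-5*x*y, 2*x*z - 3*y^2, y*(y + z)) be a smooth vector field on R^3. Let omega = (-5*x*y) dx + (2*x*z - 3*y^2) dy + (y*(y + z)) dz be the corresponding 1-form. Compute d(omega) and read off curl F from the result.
d(omega) = (-2*x + 2*y + z) dy ∧ dz + (0) dz ∧ dx + (5*x + 2*z) dx ∧ dy; curl F = (-2*x + 2*y + z, 0, 5*x + 2*z)

d omega = sum_{i<j} (∂f_j/∂x_i - ∂f_i/∂x_j) dx_i ∧ dx_j. Under the identification (dy ∧ dz, dz ∧ dx, dx ∧ dy) ↔ (e_x, e_y, e_z), the coefficients are exactly the components of curl F. Compute:
  ∂R/∂y - ∂Q/∂z = (2*y + z) - (2*x) = -2*x + 2*y + z
  ∂P/∂z - ∂R/∂x = (0) - (0) = 0
  ∂Q/∂x - ∂P/∂y = (2*z) - (-5*x) = 5*x + 2*z.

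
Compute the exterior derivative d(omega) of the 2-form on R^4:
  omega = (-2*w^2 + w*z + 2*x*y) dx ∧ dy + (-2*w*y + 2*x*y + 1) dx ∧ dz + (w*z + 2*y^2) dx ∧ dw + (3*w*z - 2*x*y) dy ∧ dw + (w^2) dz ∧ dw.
d(omega) = (3*w - 2*x) dx ∧ dy ∧ dz + (-4*w - 6*y + z) dx ∧ dy ∧ dw + (-w - 2*y) dx ∧ dz ∧ dw + (-3*w) dy ∧ dz ∧ dw

For a 2-form omega = sum_{i<j} g_{ij} dx_i ∧ dx_j, the exterior derivative is
  d(omega) = sum_{i<j} d(g_{ij}) ∧ dx_i ∧ dx_j = sum_{i<j, k} (∂g_{ij}/∂x_k) dx_k ∧ dx_i ∧ dx_j.
Expand each term, using dx_k ∧ dx_i ∧ dx_j = sgn(permutation) dx_{(a)} ∧ dx_{(b)} ∧ dx_{(c)} with (a < b < c) sorted:
  d(-2*w^2 + w*z + 2*x*y) includes (∂/∂z)(-2*w^2 + w*z + 2*x*y) dz = (w) dz, which multiplied by dx ∧ dy gives (w) dx ∧ dy ∧ dz
  d(-2*w^2 + w*z + 2*x*y) includes (∂/∂w)(-2*w^2 + w*z + 2*x*y) dw = (-4*w + z) dw, which multiplied by dx ∧ dy gives (-4*w + z) dx ∧ dy ∧ dw
  d(-2*w*y + 2*x*y + 1) includes (∂/∂y)(-2*w*y + 2*x*y + 1) dy = (-2*w + 2*x) dy, which multiplied by dx ∧ dz gives (2*w - 2*x) dx ∧ dy ∧ dz
  d(-2*w*y + 2*x*y + 1) includes (∂/∂w)(-2*w*y + 2*x*y + 1) dw = (-2*y) dw, which multiplied by dx ∧ dz gives (-2*y) dx ∧ dz ∧ dw
  d(w*z + 2*y^2) includes (∂/∂y)(w*z + 2*y^2) dy = (4*y) dy, which multiplied by dx ∧ dw gives (-4*y) dx ∧ dy ∧ dw
  d(w*z + 2*y^2) includes (∂/∂z)(w*z + 2*y^2) dz = (w) dz, which multiplied by dx ∧ dw gives (-w) dx ∧ dz ∧ dw
  d(3*w*z - 2*x*y) includes (∂/∂x)(3*w*z - 2*x*y) dx = (-2*y) dx, which multiplied by dy ∧ dw gives (-2*y) dx ∧ dy ∧ dw
  d(3*w*z - 2*x*y) includes (∂/∂z)(3*w*z - 2*x*y) dz = (3*w) dz, which multiplied by dy ∧ dw gives (-3*w) dy ∧ dz ∧ dw
Collecting like 3-forms: d(omega) = (3*w - 2*x) dx ∧ dy ∧ dz + (-4*w - 6*y + z) dx ∧ dy ∧ dw + (-w - 2*y) dx ∧ dz ∧ dw + (-3*w) dy ∧ dz ∧ dw.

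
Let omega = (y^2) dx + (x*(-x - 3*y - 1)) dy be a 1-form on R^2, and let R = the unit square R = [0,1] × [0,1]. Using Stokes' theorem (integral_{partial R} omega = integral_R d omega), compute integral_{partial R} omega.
integral_(partial R) omega = -9/2

Stokes: integral_partial_R omega = integral_R d omega with d omega = (∂Q/∂x - ∂P/∂y) dx ∧ dy.
  ∂Q/∂x = -2*x - 3*y - 1
  ∂P/∂y = 2*y
  integrand = ∂Q/∂x - ∂P/∂y = -2*x - 5*y - 1.
Integrating over R: integral_0^1 integral_0^1 (-2*x - 5*y - 1) dx dy = -9/2.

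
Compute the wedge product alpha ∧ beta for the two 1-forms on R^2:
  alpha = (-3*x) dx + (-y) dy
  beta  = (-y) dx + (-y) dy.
alpha ∧ beta = (y*(3*x - y)) dx ∧ dy

Distribute the wedge, using dx_i ∧ dx_j = -dx_j ∧ dx_i and dx_i ∧ dx_i = 0. For each pair (i, j) with i < j, the coefficient of dx_i ∧ dx_j in alpha ∧ beta is (alpha_i * beta_j - alpha_j * beta_i). Collecting: alpha ∧ beta = (y*(3*x - y)) dx ∧ dy.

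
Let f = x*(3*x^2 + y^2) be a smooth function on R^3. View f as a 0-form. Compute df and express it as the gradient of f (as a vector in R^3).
df = (9*x^2 + y^2) dx + (2*x*y) dy + (0) dz; grad f = (9*x^2 + y^2, 2*x*y, 0)

For a 0-form f, d f = (∂f/∂x) dx + (∂f/∂y) dy + (∂f/∂z) dz. The components of the vector representation are exactly the entries of grad f in Cartesian coordinates:
  ∂f/∂x = 9*x^2 + y^2
  ∂f/∂y = 2*x*y
  ∂f/∂z = 0.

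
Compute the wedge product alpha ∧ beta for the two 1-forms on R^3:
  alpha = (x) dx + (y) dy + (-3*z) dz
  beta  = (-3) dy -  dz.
alpha ∧ beta = (-3*x) dx ∧ dy + (-x) dx ∧ dz + (-y - 9*z) dy ∧ dz

Distribute the wedge, using dx_i ∧ dx_j = -dx_j ∧ dx_i and dx_i ∧ dx_i = 0. For each pair (i, j) with i < j, the coefficient of dx_i ∧ dx_j in alpha ∧ beta is (alpha_i * beta_j - alpha_j * beta_i). Collecting: alpha ∧ beta = (-3*x) dx ∧ dy + (-x) dx ∧ dz + (-y - 9*z) dy ∧ dz.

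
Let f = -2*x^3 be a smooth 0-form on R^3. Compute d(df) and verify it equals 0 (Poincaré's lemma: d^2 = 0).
d(df) = 0

Step 1: df = sum_i (∂f/∂x_i) dx_i = (-6*x^2) dx + (0) dy + (0) dz.
Step 2: Apply d again. Using the 1-form formula, the coefficient of dx ∧ dy in d(df) is ∂^2 f/∂x ∂y - ∂^2 f/∂y ∂x = (0) - (0) = 0 (equality of mixed partials for smooth f).
Similarly for dx ∧ dz and dy ∧ dz — all coefficients vanish. So d(df) = 0.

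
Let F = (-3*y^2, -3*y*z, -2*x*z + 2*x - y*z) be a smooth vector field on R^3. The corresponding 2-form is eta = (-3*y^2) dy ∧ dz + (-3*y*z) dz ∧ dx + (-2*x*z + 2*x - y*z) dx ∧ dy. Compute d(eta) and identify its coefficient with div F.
d(eta) = (-2*x - y - 3*z) dx ∧ dy ∧ dz; div F = -2*x - y - 3*z

For a 2-form in R^3 of the form above, applying d gives a 3-form with coefficient ∂P/∂x + ∂Q/∂y + ∂R/∂z:
  ∂P/∂x = 0
  ∂Q/∂y = -3*z
  ∂R/∂z = -2*x - y
Sum = -2*x - y - 3*z, which is exactly div F.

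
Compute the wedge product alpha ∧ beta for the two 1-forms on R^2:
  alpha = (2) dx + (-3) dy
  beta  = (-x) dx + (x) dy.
alpha ∧ beta = (-x) dx ∧ dy

Distribute the wedge, using dx_i ∧ dx_j = -dx_j ∧ dx_i and dx_i ∧ dx_i = 0. For each pair (i, j) with i < j, the coefficient of dx_i ∧ dx_j in alpha ∧ beta is (alpha_i * beta_j - alpha_j * beta_i). Collecting: alpha ∧ beta = (-x) dx ∧ dy.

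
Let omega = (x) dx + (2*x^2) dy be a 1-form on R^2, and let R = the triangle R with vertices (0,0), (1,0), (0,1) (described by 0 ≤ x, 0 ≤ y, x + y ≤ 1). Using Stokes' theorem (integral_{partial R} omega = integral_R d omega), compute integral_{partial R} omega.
integral_(partial R) omega = 2/3

Stokes: integral_partial_R omega = integral_R d omega with d omega = (∂Q/∂x - ∂P/∂y) dx ∧ dy.
  ∂Q/∂x = 4*x
  ∂P/∂y = 0
  integrand = ∂Q/∂x - ∂P/∂y = 4*x.
Integrating over R: integral_0^1 integral_0^{1-x} (4*x) dy dx = 2/3.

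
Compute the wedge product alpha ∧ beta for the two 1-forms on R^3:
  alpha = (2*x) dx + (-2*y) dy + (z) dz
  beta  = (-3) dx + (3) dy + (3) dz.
alpha ∧ beta = (6*x - 6*y) dx ∧ dy + (6*x + 3*z) dx ∧ dz + (-6*y - 3*z) dy ∧ dz

Distribute the wedge, using dx_i ∧ dx_j = -dx_j ∧ dx_i and dx_i ∧ dx_i = 0. For each pair (i, j) with i < j, the coefficient of dx_i ∧ dx_j in alpha ∧ beta is (alpha_i * beta_j - alpha_j * beta_i). Collecting: alpha ∧ beta = (6*x - 6*y) dx ∧ dy + (6*x + 3*z) dx ∧ dz + (-6*y - 3*z) dy ∧ dz.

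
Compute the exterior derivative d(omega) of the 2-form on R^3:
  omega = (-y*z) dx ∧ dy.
d(omega) = (-y) dx ∧ dy ∧ dz

For a 2-form omega = sum_{i<j} g_{ij} dx_i ∧ dx_j, the exterior derivative is
  d(omega) = sum_{i<j} d(g_{ij}) ∧ dx_i ∧ dx_j = sum_{i<j, k} (∂g_{ij}/∂x_k) dx_k ∧ dx_i ∧ dx_j.
Expand each term, using dx_k ∧ dx_i ∧ dx_j = sgn(permutation) dx_{(a)} ∧ dx_{(b)} ∧ dx_{(c)} with (a < b < c) sorted:
  d(-y*z) includes (∂/∂z)(-y*z) dz = (-y) dz, which multiplied by dx ∧ dy gives (-y) dx ∧ dy ∧ dz
Collecting like 3-forms: d(omega) = (-y) dx ∧ dy ∧ dz.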